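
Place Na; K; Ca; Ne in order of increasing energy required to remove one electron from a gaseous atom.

Ne is in period 2, group 18; Na is in period 3, group 1; K is in period 4, group 1; Ca is in period 4, group 2.
IE₁ increases left→right with effective nuclear charge and decreases top→bottom as the valence shell moves farther out.
These span different periods and groups, so the two trends combine.
Na > K: they share group 1; the group trend gives Na the larger value.
Ca > Na: the two effects oppose for this pair; the across-period effect wins (590 vs 496 kJ/mol).
Ne > Ca: relative to Ca, both the across-period and down-group shifts push Ne's first ionization energy up.
Tabulated first ionization energy (kJ/mol): Ne 2081, Na 496, K 419, Ca 590.
So from lowest to highest: K < Na < Ca < Ne.

K < Na < Ca < Ne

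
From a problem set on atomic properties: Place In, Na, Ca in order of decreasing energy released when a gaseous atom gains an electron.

Na is in period 3, group 1; Ca is in period 4, group 2; In is in period 5, group 13.
Electron affinity generally becomes more exothermic across a period toward the halogens and less exothermic down a group.
A diagonal step moves right (one effect) and down (the opposite effect) at once.
In > Ca: period and group pull opposite ways; the across-period shift dominates (29 vs 2 kJ/mol).
Na > In: the two effects oppose for this pair; the down-group effect wins (53 vs 29 kJ/mol).
For reference (kJ/mol): Na 53, Ca 2, In 29.
So from highest to lowest: Na > In > Ca.

Na > In > Ca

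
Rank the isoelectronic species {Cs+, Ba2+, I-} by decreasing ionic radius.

I- > Cs+ > Ba2+

All of these have 54 electrons, so size is governed by nuclear charge alone: the more protons, the stronger the pull on the same electron cloud, and the smaller the ion.
Nuclear charges: Ba2+ (Z=56), Cs+ (Z=55), I- (Z=53).
Largest to smallest: I- > Cs+ > Ba2+.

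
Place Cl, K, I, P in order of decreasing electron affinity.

Cl > I > P > K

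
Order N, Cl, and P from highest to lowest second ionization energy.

Consider each +1 ion: N⁺ still has 4 valence electrons; Cl⁺ still has 6 valence electrons; P⁺ still has 4 valence electrons.
All are still removing valence electrons, so compare the +1 ions as you would atoms: IE_2 generally rises across a period (higher Z_eff) and falls down a group (larger shell), subject to the usual subshell exceptions.
Valence configurations: N⁺ [He]2s²2p², Cl⁺ [Ne]3s²3p⁴, P⁺ [Ne]3s²3p².
Tabulated IE_2 (kJ/mol): N 2856, Cl 2298, P 1907.
So the second ionization energies run P < Cl < N.

N > Cl > P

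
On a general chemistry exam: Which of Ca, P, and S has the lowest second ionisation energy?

Ca

Consider each +1 ion: Ca⁺ still has 1 valence electron; P⁺ still has 4 valence electrons; S⁺ still has 5 valence electrons.
All are still removing valence electrons, so compare the +1 ions as you would atoms: IE_2 generally rises across a period (higher Z_eff) and falls down a group (larger shell), subject to the usual subshell exceptions.
Valence configurations: Ca⁺ [Ar]4s¹, P⁺ [Ne]3s²3p², S⁺ [Ne]3s²3p³.
The numbers (kJ/mol): Ca 1145, P 1907, S 2252.
Putting it together, IE_2: Ca < P < S.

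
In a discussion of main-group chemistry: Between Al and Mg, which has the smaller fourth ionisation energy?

The fourth ionization energy removes an electron from the +3 ion. For each element: Al³⁺ is the bare [Ne] core; Mg³⁺ is already 1 electron into the core.
All of these are removing an electron from a noble-gas core or deeper; the smaller core (lower principal quantum number) is held far more tightly, and within a period the higher nuclear charge binds the same core more tightly.
The numbers (kJ/mol): Al 11577, Mg 10543.
Overall IE_4 order: Mg < Al.

Mg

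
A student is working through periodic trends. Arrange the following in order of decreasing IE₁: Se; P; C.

Across a period the outer electron is held more tightly (higher IE₁); down a group it sits in a higher shell, more shielded, and comes off more easily.
These sit on a diagonal, where the across-period and down-group effects partly cancel.
P > Se: period and group pull opposite ways; the down-group shift dominates (1012 vs 941 kJ/mol).
C > P: period and group pull opposite ways; the down-group shift dominates (1086 vs 1012 kJ/mol).
Tabulated first ionization energy (kJ/mol): C 1086, P 1012, Se 941.
So from highest to lowest: C > P > Se.

C, P, Se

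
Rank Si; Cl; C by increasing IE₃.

Si < Cl < C

Consider each +2 ion: Si²⁺ still has 2 valence electrons; Cl²⁺ still has 5 valence electrons; C²⁺ still has 2 valence electrons.
All are still removing valence electrons, so compare the +2 ions as you would atoms: IE_3 generally rises across a period (higher Z_eff) and falls down a group (larger shell), subject to the usual subshell exceptions.
Valence configurations: Si²⁺ [Ne]3s², Cl²⁺ [Ne]3s²3p³, C²⁺ [He]2s².
The numbers (kJ/mol): Si 3232, Cl 3822, C 4620.
Putting it together, IE_3: Si < Cl < C.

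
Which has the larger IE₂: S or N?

N

After 1 electron has been removed, what remains? S⁺ still has 5 valence electrons; N⁺ still has 4 valence electrons.
All are still removing valence electrons, so compare the +1 ions as you would atoms: IE_2 generally rises across a period (higher Z_eff) and falls down a group (larger shell), subject to the usual subshell exceptions.
Valence configurations: S⁺ [Ne]3s²3p³, N⁺ [He]2s²2p².
Approximate IE_2 values (kJ/mol): S 2252, N 2856.
Overall IE_2 order: S < N.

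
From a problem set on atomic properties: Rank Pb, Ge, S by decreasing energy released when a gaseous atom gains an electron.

S, Ge, Pb

S is in period 3, group 16; Ge is in period 4, group 14; Pb is in period 6, group 14.
Adding an electron releases more energy for atoms nearer the top right (short of the noble gases).
Neither a single period nor a single group — weigh both effects.
Ge > Pb: they share group 14; the group trend gives Ge the larger value.
S > Ge: both effects reinforce here, so S is clearly the higher of the two.
For reference (kJ/mol): S 200, Ge 119, Pb 35.
So from highest to lowest: S > Ge > Pb.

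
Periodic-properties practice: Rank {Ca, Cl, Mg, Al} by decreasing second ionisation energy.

Cl > Al > Mg > Ca

Consider each +1 ion: Ca⁺ still has 1 valence electron; Cl⁺ still has 6 valence electrons; Mg⁺ still has 1 valence electron; Al⁺ still has 2 valence electrons.
All are still removing valence electrons, so compare the +1 ions as you would atoms: IE_2 generally rises across a period (higher Z_eff) and falls down a group (larger shell), subject to the usual subshell exceptions.
Valence configurations: Ca⁺ [Ar]4s¹, Cl⁺ [Ne]3s²3p⁴, Mg⁺ [Ne]3s¹, Al⁺ [Ne]3s².
Approximate IE_2 values (kJ/mol): Ca 1145, Cl 2298, Mg 1451, Al 1817.
Hence IE_2: Ca < Mg < Al < Cl.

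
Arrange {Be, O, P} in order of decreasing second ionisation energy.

O > P > Be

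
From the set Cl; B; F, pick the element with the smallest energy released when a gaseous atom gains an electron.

Adding an electron releases more energy for atoms nearer the top right (short of the noble gases).
These span different periods and groups, so the two trends combine.
F > B: both are in period 2; the period trend gives F the larger value.
Cl > F: this pair runs against the simple trend — see the exception note.
Note the exception: Cl has a higher electron affinity than F, contrary to the simple trend — F's small 2p subshell makes the incoming electron feel strong e⁻–e⁻ repulsion, so Cl actually releases more energy on gaining an electron.
Approximate values (kJ/mol): B 27, F 328, Cl 349.
The smallest energy released when a gaseous atom gains an electron among these belongs to B.

B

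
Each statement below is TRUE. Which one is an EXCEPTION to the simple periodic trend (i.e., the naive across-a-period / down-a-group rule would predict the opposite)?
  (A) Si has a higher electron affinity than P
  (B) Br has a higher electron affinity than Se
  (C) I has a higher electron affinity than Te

(A)

The general trend: electron affinity increases across a period and decreases down a group.
(A) Si (period 3, group 14) vs P (period 3, group 15): the stated order contradicts the simple trend.
(B) Br (period 4, group 17) vs Se (period 4, group 16): the stated order agrees with the simple trend.
(C) I (period 5, group 17) vs Te (period 5, group 16): the stated order agrees with the simple trend.
The exception is (A): adding an electron to P's half-filled 3p³ is unfavourable, so Si (3p²) has the more exothermic EA.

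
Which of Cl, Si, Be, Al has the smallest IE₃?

Al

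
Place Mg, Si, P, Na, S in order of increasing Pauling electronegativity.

Na < Mg < Si < P < S

Na is in period 3, group 1; Mg is in period 3, group 2; Si is in period 3, group 14; P is in period 3, group 15; S is in period 3, group 16.
Smaller atoms with higher effective nuclear charge are more electronegative.
All lie in period 3, so electronegativity increases left to right.
So from lowest to highest: Na < Mg < Si < P < S.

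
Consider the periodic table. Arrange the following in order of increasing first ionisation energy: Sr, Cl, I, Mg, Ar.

Sr, Mg, I, Cl, Ar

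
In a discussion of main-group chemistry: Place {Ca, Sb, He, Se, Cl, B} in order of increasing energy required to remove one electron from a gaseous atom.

Ca < B < Sb < Se < Cl < He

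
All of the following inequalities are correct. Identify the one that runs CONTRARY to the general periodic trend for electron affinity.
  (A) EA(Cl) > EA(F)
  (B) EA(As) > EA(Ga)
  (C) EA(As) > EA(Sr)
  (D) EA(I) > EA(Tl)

The general trend: electron affinity increases across a period and decreases down a group.
(A) Cl (period 3, group 17) vs F (period 2, group 17): the stated order contradicts the simple trend.
(B) As (period 4, group 15) vs Ga (period 4, group 13): the stated order agrees with the simple trend.
(C) As (period 4, group 15) vs Sr (period 5, group 2): the stated order agrees with the simple trend.
(D) I (period 5, group 17) vs Tl (period 6, group 13): the stated order agrees with the simple trend.
The exception is (A): F's small 2p subshell makes the incoming electron feel strong e⁻–e⁻ repulsion, so Cl actually releases more energy on gaining an electron.

(A)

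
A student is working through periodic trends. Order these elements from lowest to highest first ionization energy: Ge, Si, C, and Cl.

Ge < Si < C < Cl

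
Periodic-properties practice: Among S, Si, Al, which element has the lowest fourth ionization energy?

Si

IE_4 is the cost of taking one more electron from the +3 cation: S³⁺ still has 3 valence electrons; Si³⁺ still has 1 valence electron; Al³⁺ is the bare [Ne] core.
Core electrons are held far more tightly than valence electrons, so Al tops the IE_4 order.
Valence configurations: S³⁺ [Ne]3s²3p¹, Si³⁺ [Ne]3s¹.
Approximate IE_4 values (kJ/mol): S 4556, Si 4356, Al 11577.
Overall IE_4 order: Si < S < Al.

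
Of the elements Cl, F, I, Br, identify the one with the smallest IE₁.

I

F is in period 2, group 17; Cl is in period 3, group 17; Br is in period 4, group 17; I is in period 5, group 17.
Removing the outermost electron gets harder across a period and easier down a group.
All are in group 17, so first ionization energy increases up the group.
The smallest IE₁ among these belongs to I.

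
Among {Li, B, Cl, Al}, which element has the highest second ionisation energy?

Li

After 1 electron has been removed, what remains? Li⁺ is the bare [He] core; B⁺ still has 2 valence electrons; Cl⁺ still has 6 valence electrons; Al⁺ still has 2 valence electrons.
Breaking into a closed-shell core is much more expensive than removing a leftover valence electron — Li has the largest IE_2 here.
Valence configurations: B⁺ [He]2s², Cl⁺ [Ne]3s²3p⁴, Al⁺ [Ne]3s².
The numbers (kJ/mol): Li 7298, B 2427, Cl 2298, Al 1817.
Hence IE_2: Al < Cl < B < Li.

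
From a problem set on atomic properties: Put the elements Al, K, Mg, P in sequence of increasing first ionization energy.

K, Al, Mg, P

Mg is in period 3, group 2; Al is in period 3, group 13; P is in period 3, group 15; K is in period 4, group 1.
First ionization energy rises across a period (greater Z_eff holds electrons more tightly) and falls down a group (valence electrons are farther from the nucleus).
These span different periods and groups, so the two trends combine.
Al > K: both effects reinforce here, so Al is clearly the higher of the two.
Mg > Al: this pair runs against the simple trend — see the exception note.
P > Mg: both are in period 3; the period trend gives P the larger value.
Note the exception: Mg has a higher first ionization energy than Al, contrary to the simple trend — Al's single 3p electron is easier to remove than one from Mg's filled 3s².
Approximate values (kJ/mol): Mg 738, Al 578, P 1012, K 419.
So from lowest to highest: K < Al < Mg < P.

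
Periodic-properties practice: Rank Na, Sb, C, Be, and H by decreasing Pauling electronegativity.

C > H > Sb > Be > Na

H is in period 1, group 1; Be is in period 2, group 2; C is in period 2, group 14; Na is in period 3, group 1; Sb is in period 5, group 15.
EN rises left→right (higher Z_eff, smaller atoms) and falls top→bottom (larger, more shielded atoms).
Neither a single period nor a single group — weigh both effects.
Be > Na: relative to Na, both the across-period and down-group shifts push Be's electronegativity up.
Sb > Be: the two effects oppose for this pair; the across-period effect wins (2.05 vs 1.57).
H > Sb: period and group pull opposite ways; the down-group shift dominates (2.20 vs 2.05).
C > H: period and group pull opposite ways; the across-period shift dominates (2.55 vs 2.20).
Approximate values (Pauling): H 2.20, Be 1.57, C 2.55, Na 0.93, Sb 2.05.
So from highest to lowest: C > H > Sb > Be > Na.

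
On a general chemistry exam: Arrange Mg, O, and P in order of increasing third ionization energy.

P < O < Mg

IE_3 is the cost of taking one more electron from the +2 cation: Mg²⁺ is the bare [Ne] core; O²⁺ still has 4 valence electrons; P²⁺ still has 3 valence electrons.
Breaking into a closed-shell core is much more expensive than removing a leftover valence electron — Mg has the largest IE_3 here.
Valence configurations: O²⁺ [He]2s²2p², P²⁺ [Ne]3s²3p¹.
Approximate IE_3 values (kJ/mol): Mg 7733, O 5300, P 2914.
Putting it together, IE_3: P < O < Mg.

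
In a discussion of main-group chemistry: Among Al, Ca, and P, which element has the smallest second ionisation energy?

Ca

IE_2 is the cost of taking one more electron from the +1 cation: Al⁺ still has 2 valence electrons; Ca⁺ still has 1 valence electron; P⁺ still has 4 valence electrons.
All are still removing valence electrons, so compare the +1 ions as you would atoms: IE_2 generally rises across a period (higher Z_eff) and falls down a group (larger shell), subject to the usual subshell exceptions.
Valence configurations: Al⁺ [Ne]3s², Ca⁺ [Ar]4s¹, P⁺ [Ne]3s²3p².
Approximate IE_2 values (kJ/mol): Al 1817, Ca 1145, P 1907.
Overall IE_2 order: Ca < Al < P.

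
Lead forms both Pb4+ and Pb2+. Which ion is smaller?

Pb4+

Both ions have Z = 82 protons, but Pb4+ has lost more electrons, so its remaining electrons feel a larger effective nuclear charge per electron and are pulled in more tightly.
Higher positive charge → smaller ion, so Pb2+ > Pb4+.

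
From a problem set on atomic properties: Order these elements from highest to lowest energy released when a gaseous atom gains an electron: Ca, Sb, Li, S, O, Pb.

Li is in period 2, group 1; O is in period 2, group 16; S is in period 3, group 16; Ca is in period 4, group 2; Sb is in period 5, group 15; Pb is in period 6, group 14.
Adding an electron releases more energy for atoms nearer the top right (short of the noble gases).
These span different periods and groups, so the two trends combine.
Pb > Ca: period and group pull opposite ways; the across-period shift dominates (35 vs 2 kJ/mol).
Li > Pb: period and group pull opposite ways; the down-group shift dominates (60 vs 35 kJ/mol).
Sb > Li: the two effects oppose for this pair; the across-period effect wins (103 vs 60 kJ/mol).
O > Sb: both effects reinforce here, so O is clearly the higher of the two.
S > O: this pair runs against the simple trend — see the exception note.
Note the exception: S has a higher electron affinity than O, contrary to the simple trend — the compact 2p subshell of O repels the added electron more than S's larger 3p does.
For reference (kJ/mol): Li 60, O 141, S 200, Ca 2, Sb 103, Pb 35.
So from highest to lowest: S > O > Sb > Li > Pb > Ca.

S > O > Sb > Li > Pb > Ca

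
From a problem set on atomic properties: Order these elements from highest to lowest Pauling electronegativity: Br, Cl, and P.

Cl > Br > P

P is in period 3, group 15; Cl is in period 3, group 17; Br is in period 4, group 17.
Smaller atoms with higher effective nuclear charge are more electronegative.
Neither a single period nor a single group — weigh both effects.
Br > P: the two effects oppose for this pair; the across-period effect wins (2.96 vs 2.19).
Cl > Br: they share group 17; the group trend gives Cl the larger value.
For reference (Pauling): P 2.19, Cl 3.16, Br 2.96.
So from highest to lowest: Cl > Br > P.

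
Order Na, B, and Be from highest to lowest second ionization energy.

IE_2 is the cost of taking one more electron from the +1 cation: Na⁺ is the bare [Ne] core; B⁺ still has 2 valence electrons; Be⁺ still has 1 valence electron.
Pulling an electron out of a noble-gas core costs far more than removing a remaining valence electron, so Na sits at the high end of IE_2.
Valence configurations: B⁺ [He]2s², Be⁺ [He]2s¹.
Approximate IE_2 values (kJ/mol): Na 4562, B 2427, Be 1757.
Hence IE_2: Be < B < Na.

Na > B > Be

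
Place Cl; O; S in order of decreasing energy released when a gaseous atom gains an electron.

Cl > S > O

Atoms with high Z_eff and room in the valence shell (especially the halogens) have the most exothermic electron affinities.
Neither a single period nor a single group — weigh both effects.
S > O: this pair runs against the simple trend — see the exception note.
Cl > S: both are in period 3; the period trend gives Cl the larger value.
Note the exception: S has a higher electron affinity than O, contrary to the simple trend — the compact 2p subshell of O repels the added electron more than S's larger 3p does.
Tabulated electron affinity (kJ/mol): O 141, S 200, Cl 349.
So from highest to lowest: Cl > S > O.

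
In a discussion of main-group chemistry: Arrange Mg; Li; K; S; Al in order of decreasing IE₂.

Li > K > S > Al > Mg

After 1 electron has been removed, what remains? Mg⁺ still has 1 valence electron; Li⁺ is the bare [He] core; K⁺ is the bare [Ar] core; S⁺ still has 5 valence electrons; Al⁺ still has 2 valence electrons.
Pulling an electron out of a noble-gas core costs far more than removing a remaining valence electron, so K and Li sit at the high end of IE_2.
Valence configurations: Mg⁺ [Ne]3s¹, S⁺ [Ne]3s²3p³, Al⁺ [Ne]3s².
Approximate IE_2 values (kJ/mol): Mg 1451, Li 7298, K 3052, S 2252, Al 1817.
Putting it together, IE_2: Mg < Al < S < K < Li.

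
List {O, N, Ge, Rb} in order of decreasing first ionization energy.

N is in period 2, group 15; O is in period 2, group 16; Ge is in period 4, group 14; Rb is in period 5, group 1.
Removing the outermost electron gets harder across a period and easier down a group.
These span different periods and groups, so the two trends combine.
Ge > Rb: relative to Rb, both the across-period and down-group shifts push Ge's first ionization energy up.
O > Ge: both effects reinforce here, so O is clearly the higher of the two.
N > O: this pair runs against the simple trend — see the exception note.
Note the exception: N has a higher first ionization energy than O, contrary to the simple trend — pairing an electron in O's 2p⁴ costs repulsion energy, so O ionizes more easily than half-filled N (2p³).
Tabulated first ionization energy (kJ/mol): N 1402, O 1314, Ge 762, Rb 403.
So from highest to lowest: N > O > Ge > Rb.

N > O > Ge > Rb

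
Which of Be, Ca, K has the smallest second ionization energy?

Ca

The second ionization energy removes an electron from the +1 ion. For each element: Be⁺ still has 1 valence electron; Ca⁺ still has 1 valence electron; K⁺ is the bare [Ar] core.
Pulling an electron out of a noble-gas core costs far more than removing a remaining valence electron, so K sits at the high end of IE_2.
Valence configurations: Be⁺ [He]2s¹, Ca⁺ [Ar]4s¹.
The numbers (kJ/mol): Be 1757, Ca 1145, K 3052.
Overall IE_2 order: Ca < Be < K.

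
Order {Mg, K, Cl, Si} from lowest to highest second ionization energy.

Mg < Si < Cl < K

After 1 electron has been removed, what remains? Mg⁺ still has 1 valence electron; K⁺ is the bare [Ar] core; Cl⁺ still has 6 valence electrons; Si⁺ still has 3 valence electrons.
Breaking into a closed-shell core is much more expensive than removing a leftover valence electron — K has the largest IE_2 here.
Valence configurations: Mg⁺ [Ne]3s¹, Cl⁺ [Ne]3s²3p⁴, Si⁺ [Ne]3s²3p¹.
The numbers (kJ/mol): Mg 1451, K 3052, Cl 2298, Si 1577.
So the second ionization energies run Mg < Si < Cl < K.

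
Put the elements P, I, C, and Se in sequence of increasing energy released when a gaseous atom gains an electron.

Adding an electron releases more energy for atoms nearer the top right (short of the noble gases).
A diagonal step moves right (one effect) and down (the opposite effect) at once.
C > P: the two effects oppose for this pair; the down-group effect wins (122 vs 72 kJ/mol).
Se > C: period and group pull opposite ways; the across-period shift dominates (195 vs 122 kJ/mol).
I > Se: period and group pull opposite ways; the across-period shift dominates (295 vs 195 kJ/mol).
Tabulated electron affinity (kJ/mol): C 122, P 72, Se 195, I 295.
So from lowest to highest: P < C < Se < I.

P, C, Se, I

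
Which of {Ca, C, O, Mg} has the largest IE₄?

Mg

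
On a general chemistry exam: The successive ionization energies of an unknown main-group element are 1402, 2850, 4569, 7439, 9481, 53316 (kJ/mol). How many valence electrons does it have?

Look for the largest jump between consecutive ionization energies: IE6/IE5 ≈ 5.6, far larger than any earlier ratio.
That jump marks the point where a core electron is being removed. So the atom has 5 valence electrons.

5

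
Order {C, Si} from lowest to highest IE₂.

Si, C

The second ionization energy removes an electron from the +1 ion. For each element: C⁺ still has 3 valence electrons; Si⁺ still has 3 valence electrons.
All are still removing valence electrons, so compare the +1 ions as you would atoms: IE_2 generally rises across a period (higher Z_eff) and falls down a group (larger shell), subject to the usual subshell exceptions.
Valence configurations: C⁺ [He]2s²2p¹, Si⁺ [Ne]3s²3p¹.
Approximate IE_2 values (kJ/mol): C 2353, Si 1577.
Putting it together, IE_2: Si < C.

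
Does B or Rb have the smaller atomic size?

B is in period 2, group 13; Rb is in period 5, group 1.
Moving right in a period, electrons are added to the same shell under a stronger nuclear pull, so atoms get smaller; moving down, a new shell is opened and atoms get larger.
Here both period and group differ, so the two effects have to be weighed against each other.
Rb > B: both effects reinforce here, so Rb is clearly the larger of the two.
Approximate values (pm): B 85, Rb 210.
So B has the smaller atomic size (B < Rb).

B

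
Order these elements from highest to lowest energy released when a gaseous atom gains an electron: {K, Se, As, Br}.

Br, Se, As, K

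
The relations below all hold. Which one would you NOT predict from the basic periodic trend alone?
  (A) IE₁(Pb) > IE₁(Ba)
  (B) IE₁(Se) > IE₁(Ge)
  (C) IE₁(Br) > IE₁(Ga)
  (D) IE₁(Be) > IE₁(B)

(D)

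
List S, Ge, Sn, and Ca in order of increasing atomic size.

S is in period 3, group 16; Ca is in period 4, group 2; Ge is in period 4, group 14; Sn is in period 5, group 14.
Moving right in a period, electrons are added to the same shell under a stronger nuclear pull, so atoms get smaller; moving down, a new shell is opened and atoms get larger.
Neither a single period nor a single group — weigh both effects.
Ge > S: relative to S, both the across-period and down-group shifts push Ge's atomic radius up.
Sn > Ge: Sn sits below Ge in group 14, so the down-group effect alone puts Sn larger.
Ca > Sn: period and group pull opposite ways; the across-period shift dominates (171 vs 140 pm).
For reference (pm): S 103, Ca 171, Ge 121, Sn 140.
So from smallest to largest: S < Ge < Sn < Ca.

S < Ge < Sn < Ca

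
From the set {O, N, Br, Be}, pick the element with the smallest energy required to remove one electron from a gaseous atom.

Be

Be is in period 2, group 2; N is in period 2, group 15; O is in period 2, group 16; Br is in period 4, group 17.
Across a period the outer electron is held more tightly (higher IE₁); down a group it sits in a higher shell, more shielded, and comes off more easily.
These span different periods and groups, so the two trends combine.
Br > Be: the two effects oppose for this pair; the across-period effect wins (1140 vs 900 kJ/mol).
O > Br: the two effects oppose for this pair; the down-group effect wins (1314 vs 1140 kJ/mol).
N > O: this pair runs against the simple trend — see the exception note.
Note the exception: N has a higher first ionization energy than O, contrary to the simple trend — pairing an electron in O's 2p⁴ costs repulsion energy, so O ionizes more easily than half-filled N (2p³).
For reference (kJ/mol): Be 900, N 1402, O 1314, Br 1140.
The smallest energy required to remove one electron from a gaseous atom among these belongs to Be.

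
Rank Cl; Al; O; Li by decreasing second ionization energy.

Li, O, Cl, Al

After 1 electron has been removed, what remains? Cl⁺ still has 6 valence electrons; Al⁺ still has 2 valence electrons; O⁺ still has 5 valence electrons; Li⁺ is the bare [He] core.
Core electrons are held far more tightly than valence electrons, so Li tops the IE_2 order.
Valence configurations: Cl⁺ [Ne]3s²3p⁴, Al⁺ [Ne]3s², O⁺ [He]2s²2p³.
Approximate IE_2 values (kJ/mol): Cl 2298, Al 1817, O 3388, Li 7298.
Hence IE_2: Al < Cl < O < Li.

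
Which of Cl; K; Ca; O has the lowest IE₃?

Cl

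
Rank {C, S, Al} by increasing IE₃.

After 2 electrons have been removed, what remains? C²⁺ still has 2 valence electrons; S²⁺ still has 4 valence electrons; Al²⁺ still has 1 valence electron.
All are still removing valence electrons, so compare the +2 ions as you would atoms: IE_3 generally rises across a period (higher Z_eff) and falls down a group (larger shell), subject to the usual subshell exceptions.
Valence configurations: C²⁺ [He]2s², S²⁺ [Ne]3s²3p², Al²⁺ [Ne]3s¹.
Tabulated IE_3 (kJ/mol): C 4620, S 3357, Al 2745.
Overall IE_3 order: Al < S < C.

Al < S < C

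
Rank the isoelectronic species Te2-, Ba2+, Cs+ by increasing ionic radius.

Ba2+ < Cs+ < Te2-

All of these have 54 electrons, so size is governed by nuclear charge alone: the more protons, the stronger the pull on the same electron cloud, and the smaller the ion.
Nuclear charges: Ba2+ (Z=56), Cs+ (Z=55), Te2- (Z=52).
Smallest to largest: Ba2+ < Cs+ < Te2-.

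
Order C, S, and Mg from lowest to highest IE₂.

Mg, S, C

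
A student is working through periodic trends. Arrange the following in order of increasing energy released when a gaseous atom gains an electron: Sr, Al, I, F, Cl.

Sr < Al < I < F < Cl

F is in period 2, group 17; Al is in period 3, group 13; Cl is in period 3, group 17; Sr is in period 5, group 2; I is in period 5, group 17.
Atoms with high Z_eff and room in the valence shell (especially the halogens) have the most exothermic electron affinities.
Neither a single period nor a single group — weigh both effects.
Al > Sr: both effects reinforce here, so Al is clearly the higher of the two.
I > Al: the two effects oppose for this pair; the across-period effect wins (295 vs 42 kJ/mol).
F > I: they share group 17; the group trend gives F the larger value.
Cl > F: this pair runs against the simple trend — see the exception note.
Note the exception: Cl has a higher electron affinity than F, contrary to the simple trend — F's small 2p subshell makes the incoming electron feel strong e⁻–e⁻ repulsion, so Cl actually releases more energy on gaining an electron.
Approximate values (kJ/mol): F 328, Al 42, Cl 349, Sr 5, I 295.
So from lowest to highest: Sr < Al < I < F < Cl.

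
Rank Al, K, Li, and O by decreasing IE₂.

After 1 electron has been removed, what remains? Al⁺ still has 2 valence electrons; K⁺ is the bare [Ar] core; Li⁺ is the bare [He] core; O⁺ still has 5 valence electrons.
Usually core removal costs more than valence removal, but here the competition is close: a tightly held n=2 valence electron can cost more to remove than an n=3 core electron, so the actual values have to decide it.
Valence configurations: Al⁺ [Ne]3s², O⁺ [He]2s²2p³.
Tabulated IE_2 (kJ/mol): Al 1817, K 3052, Li 7298, O 3388.
Overall IE_2 order: Al < K < O < Li.

Li > O > K > Al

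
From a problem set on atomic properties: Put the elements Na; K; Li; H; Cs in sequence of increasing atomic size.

Moving right in a period, electrons are added to the same shell under a stronger nuclear pull, so atoms get smaller; moving down, a new shell is opened and atoms get larger.
All are in group 1, so atomic radius increases down the group.
So from smallest to largest: H < Li < Na < K < Cs.

H, Li, Na, K, Cs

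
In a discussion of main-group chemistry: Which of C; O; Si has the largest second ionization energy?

O

After 1 electron has been removed, what remains? C⁺ still has 3 valence electrons; O⁺ still has 5 valence electrons; Si⁺ still has 3 valence electrons.
All are still removing valence electrons, so compare the +1 ions as you would atoms: IE_2 generally rises across a period (higher Z_eff) and falls down a group (larger shell), subject to the usual subshell exceptions.
Valence configurations: C⁺ [He]2s²2p¹, O⁺ [He]2s²2p³, Si⁺ [Ne]3s²3p¹.
Tabulated IE_2 (kJ/mol): C 2353, O 3388, Si 1577.
Overall IE_2 order: Si < C < O.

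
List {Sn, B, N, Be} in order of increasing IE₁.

First ionization energy rises across a period (greater Z_eff holds electrons more tightly) and falls down a group (valence electrons are farther from the nucleus).
Neither a single period nor a single group — weigh both effects.
B > Sn: period and group pull opposite ways; the down-group shift dominates (801 vs 709 kJ/mol).
Be > B: this pair runs against the simple trend — see the exception note.
N > Be: N lies to the right of Be in period 2, so the across-period effect alone puts N higher.
Note the exception: Be has a higher first ionization energy than B, contrary to the simple trend — removing B's lone 2p electron is easier than breaking Be's filled 2s².
Approximate values (kJ/mol): Be 900, B 801, N 1402, Sn 709.
So from lowest to highest: Sn < B < Be < N.

Sn < B < Be < N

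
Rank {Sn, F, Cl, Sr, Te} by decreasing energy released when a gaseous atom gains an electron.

Cl > F > Te > Sn > Sr

F is in period 2, group 17; Cl is in period 3, group 17; Sr is in period 5, group 2; Sn is in period 5, group 14; Te is in period 5, group 16.
Atoms with high Z_eff and room in the valence shell (especially the halogens) have the most exothermic electron affinities.
Here both period and group differ, so the two effects have to be weighed against each other.
Sn > Sr: both are in period 5; the period trend gives Sn the larger value.
Te > Sn: Te lies to the right of Sn in period 5, so the across-period effect alone puts Te higher.
F > Te: relative to Te, both the across-period and down-group shifts push F's electron affinity up.
Cl > F: this pair runs against the simple trend — see the exception note.
Note the exception: Cl has a higher electron affinity than F, contrary to the simple trend — F's small 2p subshell makes the incoming electron feel strong e⁻–e⁻ repulsion, so Cl actually releases more energy on gaining an electron.
Tabulated electron affinity (kJ/mol): F 328, Cl 349, Sr 5, Sn 107, Te 190.
So from highest to lowest: Cl > F > Te > Sn > Sr.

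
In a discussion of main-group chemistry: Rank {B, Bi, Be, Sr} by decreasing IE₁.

Be > B > Bi > Sr

Removing the outermost electron gets harder across a period and easier down a group.
These span different periods and groups, so the two trends combine.
Bi > Sr: the two effects oppose for this pair; the across-period effect wins (703 vs 550 kJ/mol).
B > Bi: period and group pull opposite ways; the down-group shift dominates (801 vs 703 kJ/mol).
Be > B: this pair runs against the simple trend — see the exception note.
Note the exception: Be has a higher first ionization energy than B, contrary to the simple trend — removing B's lone 2p electron is easier than breaking Be's filled 2s².
Tabulated first ionization energy (kJ/mol): Be 900, B 801, Sr 550, Bi 703.
So from highest to lowest: Be > B > Bi > Sr.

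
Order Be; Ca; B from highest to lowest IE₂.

B, Be, Ca

IE_2 is the cost of taking one more electron from the +1 cation: Be⁺ still has 1 valence electron; Ca⁺ still has 1 valence electron; B⁺ still has 2 valence electrons.
All are still removing valence electrons, so compare the +1 ions as you would atoms: IE_2 generally rises across a period (higher Z_eff) and falls down a group (larger shell), subject to the usual subshell exceptions.
Valence configurations: Be⁺ [He]2s¹, Ca⁺ [Ar]4s¹, B⁺ [He]2s².
The numbers (kJ/mol): Be 1757, Ca 1145, B 2427.
Putting it together, IE_2: Ca < Be < B.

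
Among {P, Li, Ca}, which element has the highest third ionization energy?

Li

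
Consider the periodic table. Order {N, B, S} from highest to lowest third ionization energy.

N, B, S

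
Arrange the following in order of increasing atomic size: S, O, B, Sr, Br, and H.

Radius decreases left→right (rising Z_eff, same n) and increases top→bottom (higher n).
These span different periods and groups, so the two trends combine.
O > H: period and group pull opposite ways; the down-group shift dominates (63 vs 32 pm).
B > O: both are in period 2; the period trend gives B the larger value.
S > B: period and group pull opposite ways; the down-group shift dominates (103 vs 85 pm).
Br > S: the two effects oppose for this pair; the down-group effect wins (114 vs 103 pm).
Sr > Br: both effects reinforce here, so Sr is clearly the larger of the two.
Tabulated atomic radius (pm): H 32, B 85, O 63, S 103, Br 114, Sr 185.
So from smallest to largest: H < O < B < S < Br < Sr.

H, O, B, S, Br, Sr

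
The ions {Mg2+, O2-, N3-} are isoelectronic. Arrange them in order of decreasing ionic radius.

N3- > O2- > Mg2+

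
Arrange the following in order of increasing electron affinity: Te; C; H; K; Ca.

H is in period 1, group 1; C is in period 2, group 14; K is in period 4, group 1; Ca is in period 4, group 2; Te is in period 5, group 16.
Electron affinity generally becomes more exothermic across a period toward the halogens and less exothermic down a group.
Here both period and group differ, so the two effects have to be weighed against each other.
K > Ca: this pair runs against the simple trend — see the exception note.
H > K: H sits above K in group 1, so the down-group effect alone puts H higher.
C > H: period and group pull opposite ways; the across-period shift dominates (122 vs 73 kJ/mol).
Te > C: period and group pull opposite ways; the across-period shift dominates (190 vs 122 kJ/mol).
Note the exception: K has a higher electron affinity than Ca, contrary to the simple trend — adding an electron to Ca (ns²) has to open a new, higher-energy np subshell, which is unfavourable.
Approximate values (kJ/mol): H 73, C 122, K 48, Ca 2, Te 190.
So from lowest to highest: Ca < K < H < C < Te.

Ca < K < H < C < Te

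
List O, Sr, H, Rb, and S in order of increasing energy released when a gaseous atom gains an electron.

H is in period 1, group 1; O is in period 2, group 16; S is in period 3, group 16; Rb is in period 5, group 1; Sr is in period 5, group 2.
Adding an electron releases more energy for atoms nearer the top right (short of the noble gases).
Here both period and group differ, so the two effects have to be weighed against each other.
Rb > Sr: this pair runs against the simple trend — see the exception note.
H > Rb: H sits above Rb in group 1, so the down-group effect alone puts H higher.
O > H: the two effects oppose for this pair; the across-period effect wins (141 vs 73 kJ/mol).
S > O: this pair runs against the simple trend — see the exception note.
Note the exception: Rb has a higher electron affinity than Sr, contrary to the simple trend — adding an electron to Sr (ns²) has to open a new, higher-energy np subshell, which is unfavourable.
Note the exception: S has a higher electron affinity than O, contrary to the simple trend — the compact 2p subshell of O repels the added electron more than S's larger 3p does.
Approximate values (kJ/mol): H 73, O 141, S 200, Rb 47, Sr 5.
So from lowest to highest: Sr < Rb < H < O < S.

Sr, Rb, H, O, S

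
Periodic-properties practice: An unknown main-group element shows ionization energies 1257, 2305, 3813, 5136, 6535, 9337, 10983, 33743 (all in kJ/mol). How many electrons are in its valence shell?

Look for the largest jump between consecutive ionization energies: IE8/IE7 ≈ 3.1, far larger than any earlier ratio.
That jump marks the point where a core electron is being removed. So the atom has 7 valence electrons.

7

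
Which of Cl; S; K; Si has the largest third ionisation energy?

K

Consider each +2 ion: Cl²⁺ still has 5 valence electrons; S²⁺ still has 4 valence electrons; K²⁺ is already 1 electron into the core; Si²⁺ still has 2 valence electrons.
Breaking into a closed-shell core is much more expensive than removing a leftover valence electron — K has the largest IE_3 here.
Valence configurations: Cl²⁺ [Ne]3s²3p³, S²⁺ [Ne]3s²3p², Si²⁺ [Ne]3s².
Approximate IE_3 values (kJ/mol): Cl 3822, S 3357, K 4420, Si 3232.
Putting it together, IE_3: Si < S < Cl < K.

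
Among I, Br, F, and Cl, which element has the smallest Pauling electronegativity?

I

F is in period 2, group 17; Cl is in period 3, group 17; Br is in period 4, group 17; I is in period 5, group 17.
Electronegativity increases across a period and decreases down a group, tracking effective nuclear charge and atomic size.
All are in group 17, so electronegativity increases up the group.
The smallest Pauling electronegativity among these belongs to I.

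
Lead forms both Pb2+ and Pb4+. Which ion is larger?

Both ions have Z = 82 protons, but Pb4+ has lost more electrons, so its remaining electrons feel a larger effective nuclear charge per electron and are pulled in more tightly.
Higher positive charge → smaller ion, so Pb2+ > Pb4+.

Pb2+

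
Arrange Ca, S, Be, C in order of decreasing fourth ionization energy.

Be > Ca > C > S

The fourth ionization energy removes an electron from the +3 ion. For each element: Ca³⁺ is already 1 electron into the core; S³⁺ still has 3 valence electrons; Be³⁺ is already 1 electron into the core; C³⁺ still has 1 valence electron.
Pulling an electron out of a noble-gas core costs far more than removing a remaining valence electron, so Ca and Be sit at the high end of IE_4.
Valence configurations: S³⁺ [Ne]3s²3p¹, C³⁺ [He]2s¹.
Approximate IE_4 values (kJ/mol): Ca 6491, S 4556, Be 21007, C 6223.
Putting it together, IE_4: S < C < Ca < Be.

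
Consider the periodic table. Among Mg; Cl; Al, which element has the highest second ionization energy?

Cl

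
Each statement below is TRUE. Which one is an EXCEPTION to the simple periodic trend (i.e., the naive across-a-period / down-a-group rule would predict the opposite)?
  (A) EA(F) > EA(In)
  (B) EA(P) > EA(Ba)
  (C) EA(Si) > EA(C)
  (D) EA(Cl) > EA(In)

(C)

The general trend: electron affinity increases across a period and decreases down a group.
(A) F (period 2, group 17) vs In (period 5, group 13): the stated order agrees with the simple trend.
(B) P (period 3, group 15) vs Ba (period 6, group 2): the stated order agrees with the simple trend.
(C) Si (period 3, group 14) vs C (period 2, group 14): the stated order contradicts the simple trend.
(D) Cl (period 3, group 17) vs In (period 5, group 13): the stated order agrees with the simple trend.
The exception is (C): Si's larger, more diffuse 3p orbitals accept an added electron slightly more readily than C's compact 2p.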